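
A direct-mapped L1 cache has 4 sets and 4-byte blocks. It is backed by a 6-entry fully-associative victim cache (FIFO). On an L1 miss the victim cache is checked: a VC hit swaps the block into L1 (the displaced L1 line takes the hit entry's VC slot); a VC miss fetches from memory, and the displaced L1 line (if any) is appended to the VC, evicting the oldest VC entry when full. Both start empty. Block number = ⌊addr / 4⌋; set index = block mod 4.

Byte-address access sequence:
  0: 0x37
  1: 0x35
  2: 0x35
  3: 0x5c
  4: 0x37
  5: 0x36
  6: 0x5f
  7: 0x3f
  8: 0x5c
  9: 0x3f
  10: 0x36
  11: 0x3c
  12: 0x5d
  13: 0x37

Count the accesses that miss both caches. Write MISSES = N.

MISSES = 3

#0 0x37→b13/s1 MISS; vc=[]
#1 0x35→b13/s1 L1-HIT; vc=[]
#2 0x35→b13/s1 L1-HIT; vc=[]
#3 0x5c→b23/s3 MISS; vc=[]
#4 0x37→b13/s1 L1-HIT; vc=[]
#5 0x36→b13/s1 L1-HIT; vc=[]
#6 0x5f→b23/s3 L1-HIT; vc=[]
#7 0x3f→b15/s3 MISS; vc=[23]
#8 0x5c→b23/s3 VC-HIT; vc=[15]
#9 0x3f→b15/s3 VC-HIT; vc=[23]
#10 0x36→b13/s1 L1-HIT; vc=[23]
#11 0x3c→b15/s3 L1-HIT; vc=[23]
#12 0x5d→b23/s3 VC-HIT; vc=[15]
#13 0x37→b13/s1 L1-HIT; vc=[15]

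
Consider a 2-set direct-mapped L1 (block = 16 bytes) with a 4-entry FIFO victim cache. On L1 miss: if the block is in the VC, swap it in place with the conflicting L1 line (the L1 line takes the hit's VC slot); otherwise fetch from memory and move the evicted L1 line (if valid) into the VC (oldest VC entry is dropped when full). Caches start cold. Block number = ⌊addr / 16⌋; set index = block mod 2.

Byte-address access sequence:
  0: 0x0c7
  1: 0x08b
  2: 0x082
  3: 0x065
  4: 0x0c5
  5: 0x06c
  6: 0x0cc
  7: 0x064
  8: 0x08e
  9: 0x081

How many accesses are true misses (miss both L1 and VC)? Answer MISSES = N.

MISSES = 3

  [0] addr=0xc7 blk=12 s=0: MISS | VC []
  [1] addr=0x8b blk=8 s=0: MISS | VC [12]
  [2] addr=0x82 blk=8 s=0: L1-HIT | VC [12]
  [3] addr=0x65 blk=6 s=0: MISS | VC [12, 8]
  [4] addr=0xc5 blk=12 s=0: VC-HIT | VC [6, 8]
  [5] addr=0x6c blk=6 s=0: VC-HIT | VC [12, 8]
  [6] addr=0xcc blk=12 s=0: VC-HIT | VC [6, 8]
  [7] addr=0x64 blk=6 s=0: VC-HIT | VC [12, 8]
  [8] addr=0x8e blk=8 s=0: VC-HIT | VC [12, 6]
  [9] addr=0x81 blk=8 s=0: L1-HIT | VC [12, 6]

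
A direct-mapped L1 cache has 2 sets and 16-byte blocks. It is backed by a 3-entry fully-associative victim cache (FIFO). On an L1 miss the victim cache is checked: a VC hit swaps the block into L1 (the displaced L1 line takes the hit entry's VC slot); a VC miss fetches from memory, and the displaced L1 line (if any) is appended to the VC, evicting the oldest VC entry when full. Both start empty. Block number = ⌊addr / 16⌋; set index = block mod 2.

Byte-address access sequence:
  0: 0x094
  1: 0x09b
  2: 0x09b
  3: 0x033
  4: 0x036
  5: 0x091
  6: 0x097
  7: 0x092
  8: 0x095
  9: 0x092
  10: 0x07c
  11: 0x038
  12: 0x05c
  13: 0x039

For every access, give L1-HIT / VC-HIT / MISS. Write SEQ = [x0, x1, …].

  [0] addr=0x94 blk=9 s=1: MISS | VC []
  [1] addr=0x9b blk=9 s=1: L1-HIT | VC []
  [2] addr=0x9b blk=9 s=1: L1-HIT | VC []
  [3] addr=0x33 blk=3 s=1: MISS | VC [9]
  [4] addr=0x36 blk=3 s=1: L1-HIT | VC [9]
  [5] addr=0x91 blk=9 s=1: VC-HIT | VC [3]
  [6] addr=0x97 blk=9 s=1: L1-HIT | VC [3]
  [7] addr=0x92 blk=9 s=1: L1-HIT | VC [3]
  [8] addr=0x95 blk=9 s=1: L1-HIT | VC [3]
  [9] addr=0x92 blk=9 s=1: L1-HIT | VC [3]
  [10] addr=0x7c blk=7 s=1: MISS | VC [3, 9]
  [11] addr=0x38 blk=3 s=1: VC-HIT | VC [7, 9]
  [12] addr=0x5c blk=5 s=1: MISS | VC [7, 9, 3]
  [13] addr=0x39 blk=3 s=1: VC-HIT | VC [7, 9, 5]

SEQ = [MISS, L1-HIT, L1-HIT, MISS, L1-HIT, VC-HIT, L1-HIT, L1-HIT, L1-HIT, L1-HIT, MISS, VC-HIT, MISS, VC-HIT]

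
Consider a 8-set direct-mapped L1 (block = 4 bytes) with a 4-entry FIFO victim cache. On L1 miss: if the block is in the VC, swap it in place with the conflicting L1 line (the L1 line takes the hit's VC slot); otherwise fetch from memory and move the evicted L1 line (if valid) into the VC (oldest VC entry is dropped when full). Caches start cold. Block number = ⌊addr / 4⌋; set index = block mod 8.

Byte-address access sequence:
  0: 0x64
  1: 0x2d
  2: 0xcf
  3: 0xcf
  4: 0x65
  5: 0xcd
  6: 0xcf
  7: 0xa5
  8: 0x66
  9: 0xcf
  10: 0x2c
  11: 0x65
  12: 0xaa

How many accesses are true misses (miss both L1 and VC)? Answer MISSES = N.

  [0] addr=0x64 blk=25 s=1: MISS | VC []
  [1] addr=0x2d blk=11 s=3: MISS | VC []
  [2] addr=0xcf blk=51 s=3: MISS | VC [11]
  [3] addr=0xcf blk=51 s=3: L1-HIT | VC [11]
  [4] addr=0x65 blk=25 s=1: L1-HIT | VC [11]
  [5] addr=0xcd blk=51 s=3: L1-HIT | VC [11]
  [6] addr=0xcf blk=51 s=3: L1-HIT | VC [11]
  [7] addr=0xa5 blk=41 s=1: MISS | VC [11, 25]
  [8] addr=0x66 blk=25 s=1: VC-HIT | VC [11, 41]
  [9] addr=0xcf blk=51 s=3: L1-HIT | VC [11, 41]
  [10] addr=0x2c blk=11 s=3: VC-HIT | VC [51, 41]
  [11] addr=0x65 blk=25 s=1: L1-HIT | VC [51, 41]
  [12] addr=0xaa blk=42 s=2: MISS | VC [51, 41]

MISSES = 5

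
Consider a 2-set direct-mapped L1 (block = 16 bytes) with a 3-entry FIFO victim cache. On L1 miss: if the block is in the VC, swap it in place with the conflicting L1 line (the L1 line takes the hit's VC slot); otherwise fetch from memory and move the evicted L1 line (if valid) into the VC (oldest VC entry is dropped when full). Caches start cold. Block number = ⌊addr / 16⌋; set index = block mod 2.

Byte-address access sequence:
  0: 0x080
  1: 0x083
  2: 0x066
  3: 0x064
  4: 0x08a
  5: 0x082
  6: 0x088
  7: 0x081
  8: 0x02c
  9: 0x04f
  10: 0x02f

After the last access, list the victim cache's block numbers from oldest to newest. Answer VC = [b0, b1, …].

#0 0x80→b8/s0 MISS; vc=[]
#1 0x83→b8/s0 L1-HIT; vc=[]
#2 0x66→b6/s0 MISS; vc=[8]
#3 0x64→b6/s0 L1-HIT; vc=[8]
#4 0x8a→b8/s0 VC-HIT; vc=[6]
#5 0x82→b8/s0 L1-HIT; vc=[6]
#6 0x88→b8/s0 L1-HIT; vc=[6]
#7 0x81→b8/s0 L1-HIT; vc=[6]
#8 0x2c→b2/s0 MISS; vc=[6,8]
#9 0x4f→b4/s0 MISS; vc=[6,8,2]
#10 0x2f→b2/s0 VC-HIT; vc=[6,8,4]

VC = [6, 8, 4]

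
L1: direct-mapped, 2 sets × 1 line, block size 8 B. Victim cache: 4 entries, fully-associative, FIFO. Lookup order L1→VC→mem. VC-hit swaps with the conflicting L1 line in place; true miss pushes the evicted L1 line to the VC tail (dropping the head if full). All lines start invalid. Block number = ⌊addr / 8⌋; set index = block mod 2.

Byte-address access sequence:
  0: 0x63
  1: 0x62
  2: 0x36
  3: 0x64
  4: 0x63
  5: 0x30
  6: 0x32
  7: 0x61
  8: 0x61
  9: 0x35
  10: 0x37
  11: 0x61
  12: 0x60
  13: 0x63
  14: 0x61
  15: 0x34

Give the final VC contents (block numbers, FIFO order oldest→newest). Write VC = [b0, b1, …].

VC = [12]

0: 0x63 (blk 12, set 0) → MISS  vc=[]
1: 0x62 (blk 12, set 0) → L1-HIT  vc=[]
2: 0x36 (blk 6, set 0) → MISS  vc=[12]
3: 0x64 (blk 12, set 0) → VC-HIT  vc=[6]
4: 0x63 (blk 12, set 0) → L1-HIT  vc=[6]
5: 0x30 (blk 6, set 0) → VC-HIT  vc=[12]
6: 0x32 (blk 6, set 0) → L1-HIT  vc=[12]
7: 0x61 (blk 12, set 0) → VC-HIT  vc=[6]
8: 0x61 (blk 12, set 0) → L1-HIT  vc=[6]
9: 0x35 (blk 6, set 0) → VC-HIT  vc=[12]
10: 0x37 (blk 6, set 0) → L1-HIT  vc=[12]
11: 0x61 (blk 12, set 0) → VC-HIT  vc=[6]
12: 0x60 (blk 12, set 0) → L1-HIT  vc=[6]
13: 0x63 (blk 12, set 0) → L1-HIT  vc=[6]
14: 0x61 (blk 12, set 0) → L1-HIT  vc=[6]
15: 0x34 (blk 6, set 0) → VC-HIT  vc=[12]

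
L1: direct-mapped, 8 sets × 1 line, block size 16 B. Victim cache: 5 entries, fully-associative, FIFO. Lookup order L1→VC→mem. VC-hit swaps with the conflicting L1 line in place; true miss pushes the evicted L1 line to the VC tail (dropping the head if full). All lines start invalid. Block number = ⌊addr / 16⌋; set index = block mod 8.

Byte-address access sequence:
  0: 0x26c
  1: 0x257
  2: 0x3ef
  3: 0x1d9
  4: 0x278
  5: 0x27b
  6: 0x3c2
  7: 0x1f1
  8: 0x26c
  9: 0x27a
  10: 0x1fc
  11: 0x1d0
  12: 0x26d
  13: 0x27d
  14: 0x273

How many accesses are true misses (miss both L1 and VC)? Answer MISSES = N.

#0 0x26c→b38/s6 MISS; vc=[]
#1 0x257→b37/s5 MISS; vc=[]
#2 0x3ef→b62/s6 MISS; vc=[38]
#3 0x1d9→b29/s5 MISS; vc=[38,37]
#4 0x278→b39/s7 MISS; vc=[38,37]
#5 0x27b→b39/s7 L1-HIT; vc=[38,37]
#6 0x3c2→b60/s4 MISS; vc=[38,37]
#7 0x1f1→b31/s7 MISS; vc=[38,37,39]
#8 0x26c→b38/s6 VC-HIT; vc=[62,37,39]
#9 0x27a→b39/s7 VC-HIT; vc=[62,37,31]
#10 0x1fc→b31/s7 VC-HIT; vc=[62,37,39]
#11 0x1d0→b29/s5 L1-HIT; vc=[62,37,39]
#12 0x26d→b38/s6 L1-HIT; vc=[62,37,39]
#13 0x27d→b39/s7 VC-HIT; vc=[62,37,31]
#14 0x273→b39/s7 L1-HIT; vc=[62,37,31]

MISSES = 7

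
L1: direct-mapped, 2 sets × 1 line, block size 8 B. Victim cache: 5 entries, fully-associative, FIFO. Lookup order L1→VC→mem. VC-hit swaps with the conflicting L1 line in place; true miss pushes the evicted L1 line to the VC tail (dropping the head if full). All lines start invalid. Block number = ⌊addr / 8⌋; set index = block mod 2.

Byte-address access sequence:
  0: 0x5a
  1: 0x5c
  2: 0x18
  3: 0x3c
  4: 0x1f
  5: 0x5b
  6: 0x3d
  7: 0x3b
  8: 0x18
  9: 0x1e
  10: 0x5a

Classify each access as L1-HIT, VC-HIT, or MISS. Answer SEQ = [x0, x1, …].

  [0] addr=0x5a blk=11 s=1: MISS | VC []
  [1] addr=0x5c blk=11 s=1: L1-HIT | VC []
  [2] addr=0x18 blk=3 s=1: MISS | VC [11]
  [3] addr=0x3c blk=7 s=1: MISS | VC [11, 3]
  [4] addr=0x1f blk=3 s=1: VC-HIT | VC [11, 7]
  [5] addr=0x5b blk=11 s=1: VC-HIT | VC [3, 7]
  [6] addr=0x3d blk=7 s=1: VC-HIT | VC [3, 11]
  [7] addr=0x3b blk=7 s=1: L1-HIT | VC [3, 11]
  [8] addr=0x18 blk=3 s=1: VC-HIT | VC [7, 11]
  [9] addr=0x1e blk=3 s=1: L1-HIT | VC [7, 11]
  [10] addr=0x5a blk=11 s=1: VC-HIT | VC [7, 3]

SEQ = [MISS, L1-HIT, MISS, MISS, VC-HIT, VC-HIT, VC-HIT, L1-HIT, VC-HIT, L1-HIT, VC-HIT]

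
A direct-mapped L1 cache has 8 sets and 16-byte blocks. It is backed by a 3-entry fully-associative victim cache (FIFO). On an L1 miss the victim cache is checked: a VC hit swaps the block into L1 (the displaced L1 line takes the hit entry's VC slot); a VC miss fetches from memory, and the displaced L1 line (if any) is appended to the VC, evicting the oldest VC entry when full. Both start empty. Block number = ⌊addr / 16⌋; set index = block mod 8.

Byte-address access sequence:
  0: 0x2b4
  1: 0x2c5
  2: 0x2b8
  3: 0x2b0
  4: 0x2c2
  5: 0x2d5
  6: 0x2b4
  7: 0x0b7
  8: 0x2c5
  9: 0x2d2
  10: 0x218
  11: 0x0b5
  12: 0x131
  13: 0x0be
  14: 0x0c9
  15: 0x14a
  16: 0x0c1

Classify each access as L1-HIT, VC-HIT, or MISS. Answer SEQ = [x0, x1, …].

  [0] addr=0x2b4 blk=43 s=3: MISS | VC []
  [1] addr=0x2c5 blk=44 s=4: MISS | VC []
  [2] addr=0x2b8 blk=43 s=3: L1-HIT | VC []
  [3] addr=0x2b0 blk=43 s=3: L1-HIT | VC []
  [4] addr=0x2c2 blk=44 s=4: L1-HIT | VC []
  [5] addr=0x2d5 blk=45 s=5: MISS | VC []
  [6] addr=0x2b4 blk=43 s=3: L1-HIT | VC []
  [7] addr=0xb7 blk=11 s=3: MISS | VC [43]
  [8] addr=0x2c5 blk=44 s=4: L1-HIT | VC [43]
  [9] addr=0x2d2 blk=45 s=5: L1-HIT | VC [43]
  [10] addr=0x218 blk=33 s=1: MISS | VC [43]
  [11] addr=0xb5 blk=11 s=3: L1-HIT | VC [43]
  [12] addr=0x131 blk=19 s=3: MISS | VC [43, 11]
  [13] addr=0xbe blk=11 s=3: VC-HIT | VC [43, 19]
  [14] addr=0xc9 blk=12 s=4: MISS | VC [43, 19, 44]
  [15] addr=0x14a blk=20 s=4: MISS | VC [19, 44, 12]
  [16] addr=0xc1 blk=12 s=4: VC-HIT | VC [19, 44, 20]

SEQ = [MISS, MISS, L1-HIT, L1-HIT, L1-HIT, MISS, L1-HIT, MISS, L1-HIT, L1-HIT, MISS, L1-HIT, MISS, VC-HIT, MISS, MISS, VC-HIT]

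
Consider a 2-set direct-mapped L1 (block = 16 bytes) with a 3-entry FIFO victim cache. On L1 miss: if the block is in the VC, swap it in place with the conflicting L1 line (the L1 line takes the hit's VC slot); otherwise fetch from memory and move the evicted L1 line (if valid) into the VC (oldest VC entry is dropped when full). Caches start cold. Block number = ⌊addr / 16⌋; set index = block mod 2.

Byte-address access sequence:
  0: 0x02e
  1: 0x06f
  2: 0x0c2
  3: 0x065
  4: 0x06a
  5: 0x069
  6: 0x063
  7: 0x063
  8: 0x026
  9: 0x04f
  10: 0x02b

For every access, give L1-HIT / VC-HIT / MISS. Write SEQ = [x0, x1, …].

SEQ = [MISS, MISS, MISS, VC-HIT, L1-HIT, L1-HIT, L1-HIT, L1-HIT, VC-HIT, MISS, VC-HIT]

  [0] addr=0x2e blk=2 s=0: MISS | VC []
  [1] addr=0x6f blk=6 s=0: MISS | VC [2]
  [2] addr=0xc2 blk=12 s=0: MISS | VC [2, 6]
  [3] addr=0x65 blk=6 s=0: VC-HIT | VC [2, 12]
  [4] addr=0x6a blk=6 s=0: L1-HIT | VC [2, 12]
  [5] addr=0x69 blk=6 s=0: L1-HIT | VC [2, 12]
  [6] addr=0x63 blk=6 s=0: L1-HIT | VC [2, 12]
  [7] addr=0x63 blk=6 s=0: L1-HIT | VC [2, 12]
  [8] addr=0x26 blk=2 s=0: VC-HIT | VC [6, 12]
  [9] addr=0x4f blk=4 s=0: MISS | VC [6, 12, 2]
  [10] addr=0x2b blk=2 s=0: VC-HIT | VC [6, 12, 4]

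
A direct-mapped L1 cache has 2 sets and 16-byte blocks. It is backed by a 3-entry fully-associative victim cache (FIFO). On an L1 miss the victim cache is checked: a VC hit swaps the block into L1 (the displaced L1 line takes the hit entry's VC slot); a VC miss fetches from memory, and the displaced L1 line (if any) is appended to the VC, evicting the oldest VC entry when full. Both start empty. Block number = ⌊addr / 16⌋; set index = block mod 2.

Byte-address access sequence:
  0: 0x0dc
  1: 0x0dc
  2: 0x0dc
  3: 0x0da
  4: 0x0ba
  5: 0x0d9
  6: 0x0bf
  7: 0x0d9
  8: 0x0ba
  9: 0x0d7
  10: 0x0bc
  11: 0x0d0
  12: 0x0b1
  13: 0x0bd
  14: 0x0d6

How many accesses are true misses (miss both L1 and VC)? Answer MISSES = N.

MISSES = 2

  [0] addr=0xdc blk=13 s=1: MISS | VC []
  [1] addr=0xdc blk=13 s=1: L1-HIT | VC []
  [2] addr=0xdc blk=13 s=1: L1-HIT | VC []
  [3] addr=0xda blk=13 s=1: L1-HIT | VC []
  [4] addr=0xba blk=11 s=1: MISS | VC [13]
  [5] addr=0xd9 blk=13 s=1: VC-HIT | VC [11]
  [6] addr=0xbf blk=11 s=1: VC-HIT | VC [13]
  [7] addr=0xd9 blk=13 s=1: VC-HIT | VC [11]
  [8] addr=0xba blk=11 s=1: VC-HIT | VC [13]
  [9] addr=0xd7 blk=13 s=1: VC-HIT | VC [11]
  [10] addr=0xbc blk=11 s=1: VC-HIT | VC [13]
  [11] addr=0xd0 blk=13 s=1: VC-HIT | VC [11]
  [12] addr=0xb1 blk=11 s=1: VC-HIT | VC [13]
  [13] addr=0xbd blk=11 s=1: L1-HIT | VC [13]
  [14] addr=0xd6 blk=13 s=1: VC-HIT | VC [11]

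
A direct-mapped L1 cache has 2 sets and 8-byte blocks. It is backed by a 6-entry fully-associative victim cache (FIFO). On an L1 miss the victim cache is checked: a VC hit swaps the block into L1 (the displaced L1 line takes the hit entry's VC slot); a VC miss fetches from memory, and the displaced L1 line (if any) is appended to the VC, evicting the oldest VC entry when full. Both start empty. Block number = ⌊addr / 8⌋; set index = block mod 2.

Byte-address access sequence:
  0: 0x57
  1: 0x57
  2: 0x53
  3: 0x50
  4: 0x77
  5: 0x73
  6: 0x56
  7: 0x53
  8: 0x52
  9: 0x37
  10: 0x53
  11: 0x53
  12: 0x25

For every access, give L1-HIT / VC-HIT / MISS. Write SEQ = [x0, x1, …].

#0 0x57→b10/s0 MISS; vc=[]
#1 0x57→b10/s0 L1-HIT; vc=[]
#2 0x53→b10/s0 L1-HIT; vc=[]
#3 0x50→b10/s0 L1-HIT; vc=[]
#4 0x77→b14/s0 MISS; vc=[10]
#5 0x73→b14/s0 L1-HIT; vc=[10]
#6 0x56→b10/s0 VC-HIT; vc=[14]
#7 0x53→b10/s0 L1-HIT; vc=[14]
#8 0x52→b10/s0 L1-HIT; vc=[14]
#9 0x37→b6/s0 MISS; vc=[14,10]
#10 0x53→b10/s0 VC-HIT; vc=[14,6]
#11 0x53→b10/s0 L1-HIT; vc=[14,6]
#12 0x25→b4/s0 MISS; vc=[14,6,10]

SEQ = [MISS, L1-HIT, L1-HIT, L1-HIT, MISS, L1-HIT, VC-HIT, L1-HIT, L1-HIT, MISS, VC-HIT, L1-HIT, MISS]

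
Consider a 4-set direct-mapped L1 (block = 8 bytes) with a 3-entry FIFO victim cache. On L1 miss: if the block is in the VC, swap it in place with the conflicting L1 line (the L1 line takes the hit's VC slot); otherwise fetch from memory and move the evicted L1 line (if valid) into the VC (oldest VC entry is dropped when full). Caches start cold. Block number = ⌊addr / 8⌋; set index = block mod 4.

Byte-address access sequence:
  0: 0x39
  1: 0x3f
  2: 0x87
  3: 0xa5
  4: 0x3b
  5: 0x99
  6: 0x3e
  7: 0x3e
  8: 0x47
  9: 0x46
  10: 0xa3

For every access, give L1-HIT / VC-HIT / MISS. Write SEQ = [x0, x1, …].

  [0] addr=0x39 blk=7 s=3: MISS | VC []
  [1] addr=0x3f blk=7 s=3: L1-HIT | VC []
  [2] addr=0x87 blk=16 s=0: MISS | VC []
  [3] addr=0xa5 blk=20 s=0: MISS | VC [16]
  [4] addr=0x3b blk=7 s=3: L1-HIT | VC [16]
  [5] addr=0x99 blk=19 s=3: MISS | VC [16, 7]
  [6] addr=0x3e blk=7 s=3: VC-HIT | VC [16, 19]
  [7] addr=0x3e blk=7 s=3: L1-HIT | VC [16, 19]
  [8] addr=0x47 blk=8 s=0: MISS | VC [16, 19, 20]
  [9] addr=0x46 blk=8 s=0: L1-HIT | VC [16, 19, 20]
  [10] addr=0xa3 blk=20 s=0: VC-HIT | VC [16, 19, 8]

SEQ = [MISS, L1-HIT, MISS, MISS, L1-HIT, MISS, VC-HIT, L1-HIT, MISS, L1-HIT, VC-HIT]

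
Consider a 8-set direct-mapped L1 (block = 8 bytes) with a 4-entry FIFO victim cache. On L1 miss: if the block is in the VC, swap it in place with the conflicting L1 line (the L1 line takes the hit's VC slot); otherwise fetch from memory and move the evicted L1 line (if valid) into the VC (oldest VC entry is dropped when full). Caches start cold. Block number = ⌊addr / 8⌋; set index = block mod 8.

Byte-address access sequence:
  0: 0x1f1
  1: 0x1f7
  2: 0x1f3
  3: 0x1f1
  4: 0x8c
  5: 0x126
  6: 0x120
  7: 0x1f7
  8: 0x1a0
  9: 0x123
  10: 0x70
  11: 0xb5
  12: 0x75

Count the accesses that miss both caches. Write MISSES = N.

MISSES = 6

#0 0x1f1→b62/s6 MISS; vc=[]
#1 0x1f7→b62/s6 L1-HIT; vc=[]
#2 0x1f3→b62/s6 L1-HIT; vc=[]
#3 0x1f1→b62/s6 L1-HIT; vc=[]
#4 0x8c→b17/s1 MISS; vc=[]
#5 0x126→b36/s4 MISS; vc=[]
#6 0x120→b36/s4 L1-HIT; vc=[]
#7 0x1f7→b62/s6 L1-HIT; vc=[]
#8 0x1a0→b52/s4 MISS; vc=[36]
#9 0x123→b36/s4 VC-HIT; vc=[52]
#10 0x70→b14/s6 MISS; vc=[52,62]
#11 0xb5→b22/s6 MISS; vc=[52,62,14]
#12 0x75→b14/s6 VC-HIT; vc=[52,62,22]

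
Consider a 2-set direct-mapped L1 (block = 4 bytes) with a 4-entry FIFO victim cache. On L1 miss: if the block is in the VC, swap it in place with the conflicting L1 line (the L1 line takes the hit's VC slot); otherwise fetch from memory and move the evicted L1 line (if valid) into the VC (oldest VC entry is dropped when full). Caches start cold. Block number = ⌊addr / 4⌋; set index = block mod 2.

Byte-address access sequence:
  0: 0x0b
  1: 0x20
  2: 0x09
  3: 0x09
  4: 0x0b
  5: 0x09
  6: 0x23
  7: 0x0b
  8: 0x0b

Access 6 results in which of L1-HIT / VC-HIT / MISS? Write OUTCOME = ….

OUTCOME = VC-HIT

  [0] addr=0xb blk=2 s=0: MISS | VC []
  [1] addr=0x20 blk=8 s=0: MISS | VC [2]
  [2] addr=0x9 blk=2 s=0: VC-HIT | VC [8]
  [3] addr=0x9 blk=2 s=0: L1-HIT | VC [8]
  [4] addr=0xb blk=2 s=0: L1-HIT | VC [8]
  [5] addr=0x9 blk=2 s=0: L1-HIT | VC [8]
  [6] addr=0x23 blk=8 s=0: VC-HIT | VC [2]
  [7] addr=0xb blk=2 s=0: VC-HIT | VC [8]
  [8] addr=0xb blk=2 s=0: L1-HIT | VC [8]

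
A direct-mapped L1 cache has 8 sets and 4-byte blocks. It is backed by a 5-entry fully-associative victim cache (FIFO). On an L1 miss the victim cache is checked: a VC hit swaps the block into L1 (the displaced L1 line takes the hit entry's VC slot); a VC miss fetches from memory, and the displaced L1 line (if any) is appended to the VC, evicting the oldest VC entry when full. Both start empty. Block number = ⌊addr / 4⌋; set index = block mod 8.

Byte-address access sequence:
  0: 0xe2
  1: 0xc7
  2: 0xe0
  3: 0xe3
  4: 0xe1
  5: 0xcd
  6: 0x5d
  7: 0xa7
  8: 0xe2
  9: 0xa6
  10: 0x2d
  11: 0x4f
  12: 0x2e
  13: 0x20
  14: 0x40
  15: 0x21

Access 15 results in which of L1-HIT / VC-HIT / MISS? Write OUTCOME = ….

0: 0xe2 (blk 56, set 0) → MISS  vc=[]
1: 0xc7 (blk 49, set 1) → MISS  vc=[]
2: 0xe0 (blk 56, set 0) → L1-HIT  vc=[]
3: 0xe3 (blk 56, set 0) → L1-HIT  vc=[]
4: 0xe1 (blk 56, set 0) → L1-HIT  vc=[]
5: 0xcd (blk 51, set 3) → MISS  vc=[]
6: 0x5d (blk 23, set 7) → MISS  vc=[]
7: 0xa7 (blk 41, set 1) → MISS  vc=[49]
8: 0xe2 (blk 56, set 0) → L1-HIT  vc=[49]
9: 0xa6 (blk 41, set 1) → L1-HIT  vc=[49]
10: 0x2d (blk 11, set 3) → MISS  vc=[49, 51]
11: 0x4f (blk 19, set 3) → MISS  vc=[49, 51, 11]
12: 0x2e (blk 11, set 3) → VC-HIT  vc=[49, 51, 19]
13: 0x20 (blk 8, set 0) → MISS  vc=[49, 51, 19, 56]
14: 0x40 (blk 16, set 0) → MISS  vc=[49, 51, 19, 56, 8]
15: 0x21 (blk 8, set 0) → VC-HIT  vc=[49, 51, 19, 56, 16]

OUTCOME = VC-HIT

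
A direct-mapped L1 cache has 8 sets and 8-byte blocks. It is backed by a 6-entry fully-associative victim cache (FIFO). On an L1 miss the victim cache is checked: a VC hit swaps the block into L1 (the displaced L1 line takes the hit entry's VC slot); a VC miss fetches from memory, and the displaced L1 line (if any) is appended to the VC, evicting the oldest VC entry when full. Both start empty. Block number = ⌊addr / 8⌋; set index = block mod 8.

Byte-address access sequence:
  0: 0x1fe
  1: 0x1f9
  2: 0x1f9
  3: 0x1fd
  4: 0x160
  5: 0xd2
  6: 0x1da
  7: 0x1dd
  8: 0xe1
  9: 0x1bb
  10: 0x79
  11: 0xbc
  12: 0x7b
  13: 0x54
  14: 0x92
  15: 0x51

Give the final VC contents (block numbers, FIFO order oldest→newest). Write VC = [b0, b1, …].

VC = [44, 63, 55, 23, 26, 18]

  [0] addr=0x1fe blk=63 s=7: MISS | VC []
  [1] addr=0x1f9 blk=63 s=7: L1-HIT | VC []
  [2] addr=0x1f9 blk=63 s=7: L1-HIT | VC []
  [3] addr=0x1fd blk=63 s=7: L1-HIT | VC []
  [4] addr=0x160 blk=44 s=4: MISS | VC []
  [5] addr=0xd2 blk=26 s=2: MISS | VC []
  [6] addr=0x1da blk=59 s=3: MISS | VC []
  [7] addr=0x1dd blk=59 s=3: L1-HIT | VC []
  [8] addr=0xe1 blk=28 s=4: MISS | VC [44]
  [9] addr=0x1bb blk=55 s=7: MISS | VC [44, 63]
  [10] addr=0x79 blk=15 s=7: MISS | VC [44, 63, 55]
  [11] addr=0xbc blk=23 s=7: MISS | VC [44, 63, 55, 15]
  [12] addr=0x7b blk=15 s=7: VC-HIT | VC [44, 63, 55, 23]
  [13] addr=0x54 blk=10 s=2: MISS | VC [44, 63, 55, 23, 26]
  [14] addr=0x92 blk=18 s=2: MISS | VC [44, 63, 55, 23, 26, 10]
  [15] addr=0x51 blk=10 s=2: VC-HIT | VC [44, 63, 55, 23, 26, 18]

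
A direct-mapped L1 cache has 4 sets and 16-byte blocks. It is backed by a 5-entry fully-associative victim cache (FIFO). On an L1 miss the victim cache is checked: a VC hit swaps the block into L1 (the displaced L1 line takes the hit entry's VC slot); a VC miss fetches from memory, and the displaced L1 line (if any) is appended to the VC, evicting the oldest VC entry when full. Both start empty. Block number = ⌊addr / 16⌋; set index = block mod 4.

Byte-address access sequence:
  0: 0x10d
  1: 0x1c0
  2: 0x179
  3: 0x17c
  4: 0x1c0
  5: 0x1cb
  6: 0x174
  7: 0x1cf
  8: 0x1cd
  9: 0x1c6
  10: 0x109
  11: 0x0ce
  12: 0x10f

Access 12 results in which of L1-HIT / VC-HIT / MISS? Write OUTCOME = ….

OUTCOME = VC-HIT

#0 0x10d→b16/s0 MISS; vc=[]
#1 0x1c0→b28/s0 MISS; vc=[16]
#2 0x179→b23/s3 MISS; vc=[16]
#3 0x17c→b23/s3 L1-HIT; vc=[16]
#4 0x1c0→b28/s0 L1-HIT; vc=[16]
#5 0x1cb→b28/s0 L1-HIT; vc=[16]
#6 0x174→b23/s3 L1-HIT; vc=[16]
#7 0x1cf→b28/s0 L1-HIT; vc=[16]
#8 0x1cd→b28/s0 L1-HIT; vc=[16]
#9 0x1c6→b28/s0 L1-HIT; vc=[16]
#10 0x109→b16/s0 VC-HIT; vc=[28]
#11 0xce→b12/s0 MISS; vc=[28,16]
#12 0x10f→b16/s0 VC-HIT; vc=[28,12]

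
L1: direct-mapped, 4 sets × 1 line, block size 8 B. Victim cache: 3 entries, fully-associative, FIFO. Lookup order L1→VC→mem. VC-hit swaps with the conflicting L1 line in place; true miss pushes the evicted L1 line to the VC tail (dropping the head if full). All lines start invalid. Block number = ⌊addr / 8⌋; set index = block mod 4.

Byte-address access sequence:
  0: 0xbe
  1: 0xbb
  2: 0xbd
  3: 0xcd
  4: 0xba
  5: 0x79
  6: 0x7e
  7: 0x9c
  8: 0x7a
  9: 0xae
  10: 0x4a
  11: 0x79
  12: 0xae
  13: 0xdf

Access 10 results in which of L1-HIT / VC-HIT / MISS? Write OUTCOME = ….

OUTCOME = MISS

#0 0xbe→b23/s3 MISS; vc=[]
#1 0xbb→b23/s3 L1-HIT; vc=[]
#2 0xbd→b23/s3 L1-HIT; vc=[]
#3 0xcd→b25/s1 MISS; vc=[]
#4 0xba→b23/s3 L1-HIT; vc=[]
#5 0x79→b15/s3 MISS; vc=[23]
#6 0x7e→b15/s3 L1-HIT; vc=[23]
#7 0x9c→b19/s3 MISS; vc=[23,15]
#8 0x7a→b15/s3 VC-HIT; vc=[23,19]
#9 0xae→b21/s1 MISS; vc=[23,19,25]
#10 0x4a→b9/s1 MISS; vc=[19,25,21]
#11 0x79→b15/s3 L1-HIT; vc=[19,25,21]
#12 0xae→b21/s1 VC-HIT; vc=[19,25,9]
#13 0xdf→b27/s3 MISS; vc=[25,9,15]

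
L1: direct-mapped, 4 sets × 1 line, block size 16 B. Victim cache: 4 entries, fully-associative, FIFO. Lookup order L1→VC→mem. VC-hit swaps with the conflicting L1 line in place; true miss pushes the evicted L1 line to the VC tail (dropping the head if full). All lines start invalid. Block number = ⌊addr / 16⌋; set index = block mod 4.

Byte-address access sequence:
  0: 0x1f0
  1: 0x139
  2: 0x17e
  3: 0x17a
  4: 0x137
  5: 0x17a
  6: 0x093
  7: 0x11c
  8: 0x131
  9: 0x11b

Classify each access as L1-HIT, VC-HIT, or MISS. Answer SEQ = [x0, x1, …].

SEQ = [MISS, MISS, MISS, L1-HIT, VC-HIT, VC-HIT, MISS, MISS, VC-HIT, L1-HIT]

  [0] addr=0x1f0 blk=31 s=3: MISS | VC []
  [1] addr=0x139 blk=19 s=3: MISS | VC [31]
  [2] addr=0x17e blk=23 s=3: MISS | VC [31, 19]
  [3] addr=0x17a blk=23 s=3: L1-HIT | VC [31, 19]
  [4] addr=0x137 blk=19 s=3: VC-HIT | VC [31, 23]
  [5] addr=0x17a blk=23 s=3: VC-HIT | VC [31, 19]
  [6] addr=0x93 blk=9 s=1: MISS | VC [31, 19]
  [7] addr=0x11c blk=17 s=1: MISS | VC [31, 19, 9]
  [8] addr=0x131 blk=19 s=3: VC-HIT | VC [31, 23, 9]
  [9] addr=0x11b blk=17 s=1: L1-HIT | VC [31, 23, 9]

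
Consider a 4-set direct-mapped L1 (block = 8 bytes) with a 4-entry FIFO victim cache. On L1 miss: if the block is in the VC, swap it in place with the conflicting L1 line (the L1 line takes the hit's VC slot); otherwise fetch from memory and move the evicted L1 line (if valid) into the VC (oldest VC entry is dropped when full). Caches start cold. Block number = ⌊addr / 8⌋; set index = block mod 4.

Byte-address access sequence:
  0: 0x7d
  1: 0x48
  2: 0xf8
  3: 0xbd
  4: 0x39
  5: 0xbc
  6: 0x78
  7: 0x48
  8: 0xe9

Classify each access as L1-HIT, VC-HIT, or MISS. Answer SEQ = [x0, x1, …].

SEQ = [MISS, MISS, MISS, MISS, MISS, VC-HIT, VC-HIT, L1-HIT, MISS]

  [0] addr=0x7d blk=15 s=3: MISS | VC []
  [1] addr=0x48 blk=9 s=1: MISS | VC []
  [2] addr=0xf8 blk=31 s=3: MISS | VC [15]
  [3] addr=0xbd blk=23 s=3: MISS | VC [15, 31]
  [4] addr=0x39 blk=7 s=3: MISS | VC [15, 31, 23]
  [5] addr=0xbc blk=23 s=3: VC-HIT | VC [15, 31, 7]
  [6] addr=0x78 blk=15 s=3: VC-HIT | VC [23, 31, 7]
  [7] addr=0x48 blk=9 s=1: L1-HIT | VC [23, 31, 7]
  [8] addr=0xe9 blk=29 s=1: MISS | VC [23, 31, 7, 9]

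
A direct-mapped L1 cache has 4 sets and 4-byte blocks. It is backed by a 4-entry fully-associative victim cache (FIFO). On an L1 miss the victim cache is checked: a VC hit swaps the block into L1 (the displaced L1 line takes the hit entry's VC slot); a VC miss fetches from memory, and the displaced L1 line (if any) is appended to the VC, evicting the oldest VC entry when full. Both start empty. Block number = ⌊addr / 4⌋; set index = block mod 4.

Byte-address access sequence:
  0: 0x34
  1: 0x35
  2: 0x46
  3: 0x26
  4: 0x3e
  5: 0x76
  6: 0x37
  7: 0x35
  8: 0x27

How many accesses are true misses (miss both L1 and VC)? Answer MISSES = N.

MISSES = 5

0: 0x34 (blk 13, set 1) → MISS  vc=[]
1: 0x35 (blk 13, set 1) → L1-HIT  vc=[]
2: 0x46 (blk 17, set 1) → MISS  vc=[13]
3: 0x26 (blk 9, set 1) → MISS  vc=[13, 17]
4: 0x3e (blk 15, set 3) → MISS  vc=[13, 17]
5: 0x76 (blk 29, set 1) → MISS  vc=[13, 17, 9]
6: 0x37 (blk 13, set 1) → VC-HIT  vc=[29, 17, 9]
7: 0x35 (blk 13, set 1) → L1-HIT  vc=[29, 17, 9]
8: 0x27 (blk 9, set 1) → VC-HIT  vc=[29, 17, 13]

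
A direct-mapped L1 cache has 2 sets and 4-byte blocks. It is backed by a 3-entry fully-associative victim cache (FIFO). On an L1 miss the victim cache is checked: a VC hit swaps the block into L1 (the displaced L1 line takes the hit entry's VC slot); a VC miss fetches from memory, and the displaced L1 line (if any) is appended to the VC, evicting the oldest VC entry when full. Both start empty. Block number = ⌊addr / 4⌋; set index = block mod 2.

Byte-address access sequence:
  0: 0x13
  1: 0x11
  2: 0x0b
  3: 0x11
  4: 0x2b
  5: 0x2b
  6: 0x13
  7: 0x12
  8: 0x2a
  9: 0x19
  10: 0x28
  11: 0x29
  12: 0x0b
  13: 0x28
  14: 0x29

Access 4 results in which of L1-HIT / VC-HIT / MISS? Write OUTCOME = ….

  [0] addr=0x13 blk=4 s=0: MISS | VC []
  [1] addr=0x11 blk=4 s=0: L1-HIT | VC []
  [2] addr=0xb blk=2 s=0: MISS | VC [4]
  [3] addr=0x11 blk=4 s=0: VC-HIT | VC [2]
  [4] addr=0x2b blk=10 s=0: MISS | VC [2, 4]
  [5] addr=0x2b blk=10 s=0: L1-HIT | VC [2, 4]
  [6] addr=0x13 blk=4 s=0: VC-HIT | VC [2, 10]
  [7] addr=0x12 blk=4 s=0: L1-HIT | VC [2, 10]
  [8] addr=0x2a blk=10 s=0: VC-HIT | VC [2, 4]
  [9] addr=0x19 blk=6 s=0: MISS | VC [2, 4, 10]
  [10] addr=0x28 blk=10 s=0: VC-HIT | VC [2, 4, 6]
  [11] addr=0x29 blk=10 s=0: L1-HIT | VC [2, 4, 6]
  [12] addr=0xb blk=2 s=0: VC-HIT | VC [10, 4, 6]
  [13] addr=0x28 blk=10 s=0: VC-HIT | VC [2, 4, 6]
  [14] addr=0x29 blk=10 s=0: L1-HIT | VC [2, 4, 6]

OUTCOME = MISS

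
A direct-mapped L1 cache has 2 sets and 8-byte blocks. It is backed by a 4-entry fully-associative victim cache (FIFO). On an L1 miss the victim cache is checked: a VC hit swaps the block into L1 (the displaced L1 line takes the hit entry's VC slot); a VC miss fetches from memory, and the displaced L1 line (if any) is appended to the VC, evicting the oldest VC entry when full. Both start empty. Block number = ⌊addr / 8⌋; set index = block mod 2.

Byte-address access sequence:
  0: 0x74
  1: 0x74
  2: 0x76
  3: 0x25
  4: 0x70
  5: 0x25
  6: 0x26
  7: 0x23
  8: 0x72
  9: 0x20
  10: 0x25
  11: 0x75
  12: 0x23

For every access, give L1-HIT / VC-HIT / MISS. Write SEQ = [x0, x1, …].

SEQ = [MISS, L1-HIT, L1-HIT, MISS, VC-HIT, VC-HIT, L1-HIT, L1-HIT, VC-HIT, VC-HIT, L1-HIT, VC-HIT, VC-HIT]

  [0] addr=0x74 blk=14 s=0: MISS | VC []
  [1] addr=0x74 blk=14 s=0: L1-HIT | VC []
  [2] addr=0x76 blk=14 s=0: L1-HIT | VC []
  [3] addr=0x25 blk=4 s=0: MISS | VC [14]
  [4] addr=0x70 blk=14 s=0: VC-HIT | VC [4]
  [5] addr=0x25 blk=4 s=0: VC-HIT | VC [14]
  [6] addr=0x26 blk=4 s=0: L1-HIT | VC [14]
  [7] addr=0x23 blk=4 s=0: L1-HIT | VC [14]
  [8] addr=0x72 blk=14 s=0: VC-HIT | VC [4]
  [9] addr=0x20 blk=4 s=0: VC-HIT | VC [14]
  [10] addr=0x25 blk=4 s=0: L1-HIT | VC [14]
  [11] addr=0x75 blk=14 s=0: VC-HIT | VC [4]
  [12] addr=0x23 blk=4 s=0: VC-HIT | VC [14]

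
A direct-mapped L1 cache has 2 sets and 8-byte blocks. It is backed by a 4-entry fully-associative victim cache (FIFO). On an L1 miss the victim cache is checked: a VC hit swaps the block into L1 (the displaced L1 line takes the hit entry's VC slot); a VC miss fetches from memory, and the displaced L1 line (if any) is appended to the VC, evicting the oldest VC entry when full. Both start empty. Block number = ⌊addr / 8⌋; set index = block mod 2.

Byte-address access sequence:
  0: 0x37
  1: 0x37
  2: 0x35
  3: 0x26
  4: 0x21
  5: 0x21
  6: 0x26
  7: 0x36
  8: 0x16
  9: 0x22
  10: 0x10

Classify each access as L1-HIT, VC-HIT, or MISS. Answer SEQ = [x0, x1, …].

0: 0x37 (blk 6, set 0) → MISS  vc=[]
1: 0x37 (blk 6, set 0) → L1-HIT  vc=[]
2: 0x35 (blk 6, set 0) → L1-HIT  vc=[]
3: 0x26 (blk 4, set 0) → MISS  vc=[6]
4: 0x21 (blk 4, set 0) → L1-HIT  vc=[6]
5: 0x21 (blk 4, set 0) → L1-HIT  vc=[6]
6: 0x26 (blk 4, set 0) → L1-HIT  vc=[6]
7: 0x36 (blk 6, set 0) → VC-HIT  vc=[4]
8: 0x16 (blk 2, set 0) → MISS  vc=[4, 6]
9: 0x22 (blk 4, set 0) → VC-HIT  vc=[2, 6]
10: 0x10 (blk 2, set 0) → VC-HIT  vc=[4, 6]

SEQ = [MISS, L1-HIT, L1-HIT, MISS, L1-HIT, L1-HIT, L1-HIT, VC-HIT, MISS, VC-HIT, VC-HIT]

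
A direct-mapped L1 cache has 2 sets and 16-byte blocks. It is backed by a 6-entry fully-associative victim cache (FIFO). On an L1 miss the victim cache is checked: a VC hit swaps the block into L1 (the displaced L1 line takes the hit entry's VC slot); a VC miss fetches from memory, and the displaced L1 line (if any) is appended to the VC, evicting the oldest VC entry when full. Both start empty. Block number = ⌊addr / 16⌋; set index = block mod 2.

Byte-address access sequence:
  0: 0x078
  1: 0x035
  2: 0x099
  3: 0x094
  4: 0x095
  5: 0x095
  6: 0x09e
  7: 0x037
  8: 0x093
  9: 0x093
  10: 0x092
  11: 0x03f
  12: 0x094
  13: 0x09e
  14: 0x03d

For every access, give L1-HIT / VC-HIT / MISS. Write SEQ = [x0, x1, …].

SEQ = [MISS, MISS, MISS, L1-HIT, L1-HIT, L1-HIT, L1-HIT, VC-HIT, VC-HIT, L1-HIT, L1-HIT, VC-HIT, VC-HIT, L1-HIT, VC-HIT]

  [0] addr=0x78 blk=7 s=1: MISS | VC []
  [1] addr=0x35 blk=3 s=1: MISS | VC [7]
  [2] addr=0x99 blk=9 s=1: MISS | VC [7, 3]
  [3] addr=0x94 blk=9 s=1: L1-HIT | VC [7, 3]
  [4] addr=0x95 blk=9 s=1: L1-HIT | VC [7, 3]
  [5] addr=0x95 blk=9 s=1: L1-HIT | VC [7, 3]
  [6] addr=0x9e blk=9 s=1: L1-HIT | VC [7, 3]
  [7] addr=0x37 blk=3 s=1: VC-HIT | VC [7, 9]
  [8] addr=0x93 blk=9 s=1: VC-HIT | VC [7, 3]
  [9] addr=0x93 blk=9 s=1: L1-HIT | VC [7, 3]
  [10] addr=0x92 blk=9 s=1: L1-HIT | VC [7, 3]
  [11] addr=0x3f blk=3 s=1: VC-HIT | VC [7, 9]
  [12] addr=0x94 blk=9 s=1: VC-HIT | VC [7, 3]
  [13] addr=0x9e blk=9 s=1: L1-HIT | VC [7, 3]
  [14] addr=0x3d blk=3 s=1: VC-HIT | VC [7, 9]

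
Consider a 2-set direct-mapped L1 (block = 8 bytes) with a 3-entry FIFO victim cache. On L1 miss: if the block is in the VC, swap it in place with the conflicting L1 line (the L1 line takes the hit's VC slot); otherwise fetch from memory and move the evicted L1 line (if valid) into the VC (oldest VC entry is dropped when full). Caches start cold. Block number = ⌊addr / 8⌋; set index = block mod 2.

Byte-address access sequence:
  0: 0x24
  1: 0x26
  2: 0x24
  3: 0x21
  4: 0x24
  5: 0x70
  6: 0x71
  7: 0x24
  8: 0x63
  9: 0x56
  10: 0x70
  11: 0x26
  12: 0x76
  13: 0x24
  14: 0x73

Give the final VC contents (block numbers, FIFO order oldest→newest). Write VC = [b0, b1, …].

VC = [10, 4, 12]

  [0] addr=0x24 blk=4 s=0: MISS | VC []
  [1] addr=0x26 blk=4 s=0: L1-HIT | VC []
  [2] addr=0x24 blk=4 s=0: L1-HIT | VC []
  [3] addr=0x21 blk=4 s=0: L1-HIT | VC []
  [4] addr=0x24 blk=4 s=0: L1-HIT | VC []
  [5] addr=0x70 blk=14 s=0: MISS | VC [4]
  [6] addr=0x71 blk=14 s=0: L1-HIT | VC [4]
  [7] addr=0x24 blk=4 s=0: VC-HIT | VC [14]
  [8] addr=0x63 blk=12 s=0: MISS | VC [14, 4]
  [9] addr=0x56 blk=10 s=0: MISS | VC [14, 4, 12]
  [10] addr=0x70 blk=14 s=0: VC-HIT | VC [10, 4, 12]
  [11] addr=0x26 blk=4 s=0: VC-HIT | VC [10, 14, 12]
  [12] addr=0x76 blk=14 s=0: VC-HIT | VC [10, 4, 12]
  [13] addr=0x24 blk=4 s=0: VC-HIT | VC [10, 14, 12]
  [14] addr=0x73 blk=14 s=0: VC-HIT | VC [10, 4, 12]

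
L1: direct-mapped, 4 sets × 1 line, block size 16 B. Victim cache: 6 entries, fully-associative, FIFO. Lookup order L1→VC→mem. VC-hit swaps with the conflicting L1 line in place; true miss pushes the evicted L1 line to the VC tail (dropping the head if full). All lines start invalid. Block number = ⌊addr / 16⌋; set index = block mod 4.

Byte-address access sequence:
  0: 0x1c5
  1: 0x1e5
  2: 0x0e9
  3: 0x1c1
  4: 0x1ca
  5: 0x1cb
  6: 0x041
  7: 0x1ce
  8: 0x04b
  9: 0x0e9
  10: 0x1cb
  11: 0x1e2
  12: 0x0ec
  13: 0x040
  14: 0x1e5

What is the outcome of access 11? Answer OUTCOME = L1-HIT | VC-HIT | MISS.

  [0] addr=0x1c5 blk=28 s=0: MISS | VC []
  [1] addr=0x1e5 blk=30 s=2: MISS | VC []
  [2] addr=0xe9 blk=14 s=2: MISS | VC [30]
  [3] addr=0x1c1 blk=28 s=0: L1-HIT | VC [30]
  [4] addr=0x1ca blk=28 s=0: L1-HIT | VC [30]
  [5] addr=0x1cb blk=28 s=0: L1-HIT | VC [30]
  [6] addr=0x41 blk=4 s=0: MISS | VC [30, 28]
  [7] addr=0x1ce blk=28 s=0: VC-HIT | VC [30, 4]
  [8] addr=0x4b blk=4 s=0: VC-HIT | VC [30, 28]
  [9] addr=0xe9 blk=14 s=2: L1-HIT | VC [30, 28]
  [10] addr=0x1cb blk=28 s=0: VC-HIT | VC [30, 4]
  [11] addr=0x1e2 blk=30 s=2: VC-HIT | VC [14, 4]
  [12] addr=0xec blk=14 s=2: VC-HIT | VC [30, 4]
  [13] addr=0x40 blk=4 s=0: VC-HIT | VC [30, 28]
  [14] addr=0x1e5 blk=30 s=2: VC-HIT | VC [14, 28]

OUTCOME = VC-HIT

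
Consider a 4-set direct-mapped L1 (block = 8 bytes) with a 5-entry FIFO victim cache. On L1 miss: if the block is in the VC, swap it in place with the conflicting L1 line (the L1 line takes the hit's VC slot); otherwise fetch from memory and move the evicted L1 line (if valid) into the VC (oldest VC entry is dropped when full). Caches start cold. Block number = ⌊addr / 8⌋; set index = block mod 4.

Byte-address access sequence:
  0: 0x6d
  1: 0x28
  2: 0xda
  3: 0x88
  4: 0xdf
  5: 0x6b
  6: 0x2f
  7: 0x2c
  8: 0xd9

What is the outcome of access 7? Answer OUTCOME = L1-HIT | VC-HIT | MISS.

0: 0x6d (blk 13, set 1) → MISS  vc=[]
1: 0x28 (blk 5, set 1) → MISS  vc=[13]
2: 0xda (blk 27, set 3) → MISS  vc=[13]
3: 0x88 (blk 17, set 1) → MISS  vc=[13, 5]
4: 0xdf (blk 27, set 3) → L1-HIT  vc=[13, 5]
5: 0x6b (blk 13, set 1) → VC-HIT  vc=[17, 5]
6: 0x2f (blk 5, set 1) → VC-HIT  vc=[17, 13]
7: 0x2c (blk 5, set 1) → L1-HIT  vc=[17, 13]
8: 0xd9 (blk 27, set 3) → L1-HIT  vc=[17, 13]

OUTCOME = L1-HIT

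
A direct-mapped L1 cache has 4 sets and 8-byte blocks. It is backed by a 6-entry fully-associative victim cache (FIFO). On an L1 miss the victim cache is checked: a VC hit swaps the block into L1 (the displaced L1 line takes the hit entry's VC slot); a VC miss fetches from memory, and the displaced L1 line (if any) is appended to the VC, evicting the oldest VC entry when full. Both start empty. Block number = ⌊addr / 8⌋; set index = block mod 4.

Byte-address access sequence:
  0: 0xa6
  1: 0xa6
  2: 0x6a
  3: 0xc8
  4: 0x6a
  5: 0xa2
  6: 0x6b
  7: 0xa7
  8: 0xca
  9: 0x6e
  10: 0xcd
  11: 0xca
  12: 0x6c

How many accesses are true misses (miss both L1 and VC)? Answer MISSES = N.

  [0] addr=0xa6 blk=20 s=0: MISS | VC []
  [1] addr=0xa6 blk=20 s=0: L1-HIT | VC []
  [2] addr=0x6a blk=13 s=1: MISS | VC []
  [3] addr=0xc8 blk=25 s=1: MISS | VC [13]
  [4] addr=0x6a blk=13 s=1: VC-HIT | VC [25]
  [5] addr=0xa2 blk=20 s=0: L1-HIT | VC [25]
  [6] addr=0x6b blk=13 s=1: L1-HIT | VC [25]
  [7] addr=0xa7 blk=20 s=0: L1-HIT | VC [25]
  [8] addr=0xca blk=25 s=1: VC-HIT | VC [13]
  [9] addr=0x6e blk=13 s=1: VC-HIT | VC [25]
  [10] addr=0xcd blk=25 s=1: VC-HIT | VC [13]
  [11] addr=0xca blk=25 s=1: L1-HIT | VC [13]
  [12] addr=0x6c blk=13 s=1: VC-HIT | VC [25]

MISSES = 3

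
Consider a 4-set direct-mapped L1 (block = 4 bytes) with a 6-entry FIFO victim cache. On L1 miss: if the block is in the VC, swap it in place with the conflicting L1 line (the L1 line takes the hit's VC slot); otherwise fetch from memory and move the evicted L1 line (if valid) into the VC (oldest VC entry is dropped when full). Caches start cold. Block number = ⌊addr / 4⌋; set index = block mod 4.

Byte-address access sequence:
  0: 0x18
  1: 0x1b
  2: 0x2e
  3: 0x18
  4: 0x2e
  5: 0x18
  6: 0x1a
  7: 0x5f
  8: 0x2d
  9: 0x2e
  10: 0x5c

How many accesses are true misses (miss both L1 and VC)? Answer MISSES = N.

MISSES = 3

0: 0x18 (blk 6, set 2) → MISS  vc=[]
1: 0x1b (blk 6, set 2) → L1-HIT  vc=[]
2: 0x2e (blk 11, set 3) → MISS  vc=[]
3: 0x18 (blk 6, set 2) → L1-HIT  vc=[]
4: 0x2e (blk 11, set 3) → L1-HIT  vc=[]
5: 0x18 (blk 6, set 2) → L1-HIT  vc=[]
6: 0x1a (blk 6, set 2) → L1-HIT  vc=[]
7: 0x5f (blk 23, set 3) → MISS  vc=[11]
8: 0x2d (blk 11, set 3) → VC-HIT  vc=[23]
9: 0x2e (blk 11, set 3) → L1-HIT  vc=[23]
10: 0x5c (blk 23, set 3) → VC-HIT  vc=[11]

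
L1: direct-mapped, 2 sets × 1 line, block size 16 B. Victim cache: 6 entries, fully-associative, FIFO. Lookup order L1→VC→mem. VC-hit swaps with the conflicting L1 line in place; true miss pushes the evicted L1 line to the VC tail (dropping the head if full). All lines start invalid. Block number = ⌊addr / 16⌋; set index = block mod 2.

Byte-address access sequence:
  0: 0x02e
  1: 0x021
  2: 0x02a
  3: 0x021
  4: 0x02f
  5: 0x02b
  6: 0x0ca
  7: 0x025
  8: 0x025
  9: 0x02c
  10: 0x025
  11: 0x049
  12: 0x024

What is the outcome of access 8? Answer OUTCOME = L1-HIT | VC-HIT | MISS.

0: 0x2e (blk 2, set 0) → MISS  vc=[]
1: 0x21 (blk 2, set 0) → L1-HIT  vc=[]
2: 0x2a (blk 2, set 0) → L1-HIT  vc=[]
3: 0x21 (blk 2, set 0) → L1-HIT  vc=[]
4: 0x2f (blk 2, set 0) → L1-HIT  vc=[]
5: 0x2b (blk 2, set 0) → L1-HIT  vc=[]
6: 0xca (blk 12, set 0) → MISS  vc=[2]
7: 0x25 (blk 2, set 0) → VC-HIT  vc=[12]
8: 0x25 (blk 2, set 0) → L1-HIT  vc=[12]
9: 0x2c (blk 2, set 0) → L1-HIT  vc=[12]
10: 0x25 (blk 2, set 0) → L1-HIT  vc=[12]
11: 0x49 (blk 4, set 0) → MISS  vc=[12, 2]
12: 0x24 (blk 2, set 0) → VC-HIT  vc=[12, 4]

OUTCOME = L1-HIT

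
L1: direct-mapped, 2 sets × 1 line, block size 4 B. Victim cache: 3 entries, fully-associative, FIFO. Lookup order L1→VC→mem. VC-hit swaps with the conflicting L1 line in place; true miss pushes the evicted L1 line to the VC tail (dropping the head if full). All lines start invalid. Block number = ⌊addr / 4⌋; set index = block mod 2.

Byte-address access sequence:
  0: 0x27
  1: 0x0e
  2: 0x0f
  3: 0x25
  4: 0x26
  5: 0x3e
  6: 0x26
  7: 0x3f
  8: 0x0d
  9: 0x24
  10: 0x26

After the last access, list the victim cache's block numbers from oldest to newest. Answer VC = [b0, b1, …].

  [0] addr=0x27 blk=9 s=1: MISS | VC []
  [1] addr=0xe blk=3 s=1: MISS | VC [9]
  [2] addr=0xf blk=3 s=1: L1-HIT | VC [9]
  [3] addr=0x25 blk=9 s=1: VC-HIT | VC [3]
  [4] addr=0x26 blk=9 s=1: L1-HIT | VC [3]
  [5] addr=0x3e blk=15 s=1: MISS | VC [3, 9]
  [6] addr=0x26 blk=9 s=1: VC-HIT | VC [3, 15]
  [7] addr=0x3f blk=15 s=1: VC-HIT | VC [3, 9]
  [8] addr=0xd blk=3 s=1: VC-HIT | VC [15, 9]
  [9] addr=0x24 blk=9 s=1: VC-HIT | VC [15, 3]
  [10] addr=0x26 blk=9 s=1: L1-HIT | VC [15, 3]

VC = [15, 3]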